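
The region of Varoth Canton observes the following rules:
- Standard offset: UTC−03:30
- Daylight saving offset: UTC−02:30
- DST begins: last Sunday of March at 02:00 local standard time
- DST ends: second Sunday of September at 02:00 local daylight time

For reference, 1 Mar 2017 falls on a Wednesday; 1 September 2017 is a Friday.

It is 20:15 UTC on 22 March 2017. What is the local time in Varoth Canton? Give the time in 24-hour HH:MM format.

1 March 2017 is a Wednesday, so Sundays fall on 5, 12, 19, 26; the last is March 26.
1 September 2017 is a Friday, so the first Sunday is September 3 and the second is September 10.
At the standard offset (UTC−03:30), 20:15 UTC − 3h30m = 16:45 Varoth Canton standard time.
The standard-time date in Varoth Canton, 22 March 2017, does not fall between 26 March and 10 September, so daylight saving is not in effect and Varoth Canton is at UTC−03:30.
20:15 UTC − 3h30m = 16:45 local.

16:45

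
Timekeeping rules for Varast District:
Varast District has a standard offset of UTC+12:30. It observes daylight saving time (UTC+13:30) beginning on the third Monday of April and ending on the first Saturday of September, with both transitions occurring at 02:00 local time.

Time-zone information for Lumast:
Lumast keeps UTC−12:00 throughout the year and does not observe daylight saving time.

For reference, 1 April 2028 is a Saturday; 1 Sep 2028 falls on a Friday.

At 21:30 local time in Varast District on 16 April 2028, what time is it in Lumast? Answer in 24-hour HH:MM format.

1 April 2028 is a Saturday, so the first Monday is April 3 and the third is April 17.
1 September 2028 is a Friday, so the first Saturday is September 2.
16 April 2028 does not fall between 17 April and 2 September, so daylight saving is not in effect and Varast District is at UTC+12:30.
21:30 Varast District − 12h30m = 09:00 UTC.
Lumast has no daylight saving, so its offset is UTC−12:00 year-round.
09:00 UTC − 12h = 21:00 Lumast (rolling into the previous day, 15 April 2028).

21:00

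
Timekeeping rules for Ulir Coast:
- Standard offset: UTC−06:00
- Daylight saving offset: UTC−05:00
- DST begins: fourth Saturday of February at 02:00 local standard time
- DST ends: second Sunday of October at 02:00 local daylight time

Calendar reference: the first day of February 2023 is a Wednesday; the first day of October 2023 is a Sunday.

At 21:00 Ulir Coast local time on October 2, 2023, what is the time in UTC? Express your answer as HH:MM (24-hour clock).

02:00

1 February 2023 is a Wednesday, so the first Saturday is February 4 and the fourth is February 25.
1 October 2023 is a Sunday, so the first Sunday is October 1 and the second is October 8.
October 2, 2023 lies within the daylight-saving period (25 February – 8 October), so Ulir Coast is on daylight time, UTC−05:00.
21:00 local + 5h = 02:00 UTC (rolling into the next day, 3 October 2023).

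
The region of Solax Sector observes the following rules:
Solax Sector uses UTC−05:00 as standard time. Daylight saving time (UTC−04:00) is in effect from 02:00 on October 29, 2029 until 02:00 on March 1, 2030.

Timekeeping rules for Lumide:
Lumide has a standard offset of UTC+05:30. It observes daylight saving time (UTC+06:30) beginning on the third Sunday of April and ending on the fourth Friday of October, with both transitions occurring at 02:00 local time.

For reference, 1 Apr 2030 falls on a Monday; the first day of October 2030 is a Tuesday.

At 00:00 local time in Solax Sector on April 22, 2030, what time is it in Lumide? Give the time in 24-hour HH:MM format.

Daylight saving runs 29 October 2029 – 1 March 2030; April 22, 2030 is outside that window, so Solax Sector is on standard time at UTC−05:00.
00:00 Solax Sector + 5h = 05:00 UTC.
1 April 2030 is a Monday, so the first Sunday is April 7 and the third is April 21.
1 October 2030 is a Tuesday, so the first Friday is October 4 and the fourth is October 25.
At the standard offset (UTC+05:30), 05:00 UTC + 5h30m = 10:30 Lumide standard time.
The standard-time date in Lumide, April 22, 2030, falls between 21 April and 25 October, so daylight saving is in effect and Lumide is at UTC+06:30.
05:00 UTC + 6h30m = 11:30 Lumide.

11:30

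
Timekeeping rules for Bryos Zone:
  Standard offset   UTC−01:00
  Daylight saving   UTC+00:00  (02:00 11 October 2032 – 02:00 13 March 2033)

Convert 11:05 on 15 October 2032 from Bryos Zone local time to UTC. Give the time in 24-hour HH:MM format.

15 October 2032 lies within the daylight-saving period (11 October 2032 – 13 March 2033), so Bryos Zone is on daylight time, UTC+00:00.
11:05 local − 0h = 11:05 UTC.

11:05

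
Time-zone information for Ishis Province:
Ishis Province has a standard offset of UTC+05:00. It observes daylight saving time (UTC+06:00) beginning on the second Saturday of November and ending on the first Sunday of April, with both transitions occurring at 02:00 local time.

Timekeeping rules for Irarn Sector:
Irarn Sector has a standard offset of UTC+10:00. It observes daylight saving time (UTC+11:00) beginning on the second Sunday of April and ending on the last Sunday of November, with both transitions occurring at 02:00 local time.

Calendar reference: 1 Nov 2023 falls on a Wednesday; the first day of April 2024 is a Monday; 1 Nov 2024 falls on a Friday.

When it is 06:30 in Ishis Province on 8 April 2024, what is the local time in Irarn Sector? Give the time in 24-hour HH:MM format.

11:30

1 November 2023 is a Wednesday, so the first Saturday is November 4 and the second is November 11.
1 April 2024 is a Monday, so the first Sunday is April 7.
8 April 2024 does not fall between 11 November 2023 and 7 April 2024, so daylight saving is not in effect and Ishis Province is at UTC+05:00.
06:30 Ishis Province − 5h = 01:30 UTC.
1 April 2024 is a Monday, so the first Sunday is April 7 and the second is April 14.
1 November 2024 is a Friday, so Sundays fall on 3, 10, 17, 24; the last is November 24.
At the standard offset (UTC+10:00), 01:30 UTC + 10h = 11:30 Irarn Sector standard time.
The standard-time date in Irarn Sector, 8 April 2024, is outside the daylight-saving period (14 April – 24 November), so Irarn Sector is on standard time, UTC+10:00.
01:30 UTC + 10h = 11:30 Irarn Sector.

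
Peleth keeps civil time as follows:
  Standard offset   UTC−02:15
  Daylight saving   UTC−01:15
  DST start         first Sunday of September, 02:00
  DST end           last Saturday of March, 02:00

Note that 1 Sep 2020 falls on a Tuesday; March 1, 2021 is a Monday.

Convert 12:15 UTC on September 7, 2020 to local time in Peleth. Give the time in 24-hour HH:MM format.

11:00

1 September 2020 is a Tuesday, so the first Sunday is September 6.
1 March 2021 is a Monday, so Saturdays fall on 6, 13, 20, 27; the last is March 27.
At the standard offset (UTC−02:15), 12:15 UTC − 2h15m = 10:00 Peleth standard time.
Daylight saving runs 6 September 2020 – 27 March 2021; the standard-time date in Peleth, September 7, 2020, is inside that window, so Peleth is at UTC−01:15.
12:15 UTC − 1h15m = 11:00 local.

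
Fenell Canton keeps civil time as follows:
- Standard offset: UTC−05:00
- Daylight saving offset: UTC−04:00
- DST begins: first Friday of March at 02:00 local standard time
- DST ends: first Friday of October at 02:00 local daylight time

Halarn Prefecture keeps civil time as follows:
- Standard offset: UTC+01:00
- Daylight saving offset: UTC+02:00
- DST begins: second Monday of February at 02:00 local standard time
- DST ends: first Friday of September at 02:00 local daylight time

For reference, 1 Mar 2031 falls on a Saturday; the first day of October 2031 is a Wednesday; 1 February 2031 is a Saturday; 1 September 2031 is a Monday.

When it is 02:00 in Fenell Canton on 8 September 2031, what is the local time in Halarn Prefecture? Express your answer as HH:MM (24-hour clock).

07:00

1 March 2031 is a Saturday, so the first Friday is March 7.
1 October 2031 is a Wednesday, so the first Friday is October 3.
Daylight saving runs 7 March – 3 October; 8 September 2031 is inside that window, so Fenell Canton is at UTC−04:00.
02:00 Fenell Canton + 4h = 06:00 UTC.
1 February 2031 is a Saturday, so the first Monday is February 3 and the second is February 10.
1 September 2031 is a Monday, so the first Friday is September 5.
At the standard offset (UTC+01:00), 06:00 UTC + 1h = 07:00 Halarn Prefecture standard time.
The standard-time date in Halarn Prefecture, 8 September 2031, does not fall between 10 February and 5 September, so daylight saving is not in effect and Halarn Prefecture is at UTC+01:00.
06:00 UTC + 1h = 07:00 Halarn Prefecture.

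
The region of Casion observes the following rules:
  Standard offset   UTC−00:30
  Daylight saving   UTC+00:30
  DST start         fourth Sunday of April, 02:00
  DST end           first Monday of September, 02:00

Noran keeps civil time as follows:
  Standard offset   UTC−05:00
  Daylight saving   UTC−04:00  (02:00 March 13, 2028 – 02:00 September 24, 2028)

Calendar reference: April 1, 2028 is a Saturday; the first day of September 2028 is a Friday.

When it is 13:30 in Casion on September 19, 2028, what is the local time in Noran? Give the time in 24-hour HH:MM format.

1 April 2028 is a Saturday, so the first Sunday is April 2 and the fourth is April 23.
1 September 2028 is a Friday, so the first Monday is September 4.
September 19, 2028 is outside the daylight-saving period (23 April – 4 September), so Casion is on standard time, UTC−00:30.
13:30 Casion + 0h30m = 14:00 UTC.
At the standard offset (UTC−05:00), 14:00 UTC − 5h = 09:00 Noran standard time.
The standard-time date in Noran, September 19, 2028, lies within the daylight-saving period (13 March – 24 September), so Noran is on daylight time, UTC−04:00.
14:00 UTC − 4h = 10:00 Noran.

10:00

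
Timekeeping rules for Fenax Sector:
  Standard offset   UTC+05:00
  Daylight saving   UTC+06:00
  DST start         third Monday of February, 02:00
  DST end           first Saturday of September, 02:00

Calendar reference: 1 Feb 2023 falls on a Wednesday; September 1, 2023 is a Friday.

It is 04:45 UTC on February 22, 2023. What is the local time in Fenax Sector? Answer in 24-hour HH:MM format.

1 February 2023 is a Wednesday, so the first Monday is February 6 and the third is February 20.
1 September 2023 is a Friday, so the first Saturday is September 2.
At the standard offset (UTC+05:00), 04:45 UTC + 5h = 09:45 Fenax Sector standard time.
The standard-time date in Fenax Sector, February 22, 2023, falls between 20 February and 2 September, so daylight saving is in effect and Fenax Sector is at UTC+06:00.
04:45 UTC + 6h = 10:45 local.

10:45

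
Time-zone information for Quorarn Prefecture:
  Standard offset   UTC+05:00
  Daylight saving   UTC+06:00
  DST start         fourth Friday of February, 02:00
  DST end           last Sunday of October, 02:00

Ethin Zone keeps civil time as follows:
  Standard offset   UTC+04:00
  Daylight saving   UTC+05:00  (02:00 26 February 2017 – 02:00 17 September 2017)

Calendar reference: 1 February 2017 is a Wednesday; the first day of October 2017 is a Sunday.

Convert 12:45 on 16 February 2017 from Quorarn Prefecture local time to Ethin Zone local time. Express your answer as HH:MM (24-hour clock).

1 February 2017 is a Wednesday, so the first Friday is February 3 and the fourth is February 24.
1 October 2017 is a Sunday, so Sundays fall on 1, 8, 15, 22, 29; the last is October 29.
16 February 2017 is outside the daylight-saving period (24 February – 29 October), so Quorarn Prefecture is on standard time, UTC+05:00.
12:45 Quorarn Prefecture − 5h = 07:45 UTC.
At the standard offset (UTC+04:00), 07:45 UTC + 4h = 11:45 Ethin Zone standard time.
The standard-time date in Ethin Zone, 16 February 2017, does not fall between 26 February and 17 September, so daylight saving is not in effect and Ethin Zone is at UTC+04:00.
07:45 UTC + 4h = 11:45 Ethin Zone.

11:45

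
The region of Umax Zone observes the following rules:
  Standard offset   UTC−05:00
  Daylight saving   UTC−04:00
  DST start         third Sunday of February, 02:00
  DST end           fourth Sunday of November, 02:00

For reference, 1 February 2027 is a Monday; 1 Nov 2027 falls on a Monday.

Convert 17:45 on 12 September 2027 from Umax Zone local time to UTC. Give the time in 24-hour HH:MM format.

21:45

1 February 2027 is a Monday, so the first Sunday is February 7 and the third is February 21.
1 November 2027 is a Monday, so the first Sunday is November 7 and the fourth is November 28.
Daylight saving runs 21 February – 28 November; 12 September 2027 is inside that window, so Umax Zone is at UTC−04:00.
17:45 local + 4h = 21:45 UTC.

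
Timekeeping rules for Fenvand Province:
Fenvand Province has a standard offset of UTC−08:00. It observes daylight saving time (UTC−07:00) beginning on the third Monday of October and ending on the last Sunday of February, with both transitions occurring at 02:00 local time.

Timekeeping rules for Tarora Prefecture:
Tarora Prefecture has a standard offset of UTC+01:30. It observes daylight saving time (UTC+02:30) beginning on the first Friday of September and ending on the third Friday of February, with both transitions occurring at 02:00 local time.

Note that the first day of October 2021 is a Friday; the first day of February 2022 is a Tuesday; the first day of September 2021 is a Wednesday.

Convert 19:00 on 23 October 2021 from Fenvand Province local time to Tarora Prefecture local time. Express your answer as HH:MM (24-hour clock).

1 October 2021 is a Friday, so the first Monday is October 4 and the third is October 18.
1 February 2022 is a Tuesday, so Sundays fall on 6, 13, 20, 27; the last is February 27.
Daylight saving runs 18 October 2021 – 27 February 2022; 23 October 2021 is inside that window, so Fenvand Province is at UTC−07:00.
19:00 Fenvand Province + 7h = 02:00 UTC (rolling into the next day, 24 October 2021).
1 September 2021 is a Wednesday, so the first Friday is September 3.
1 February 2022 is a Tuesday, so the first Friday is February 4 and the third is February 18.
At the standard offset (UTC+01:30), 02:00 UTC + 1h30m = 03:30 Tarora Prefecture standard time.
The standard-time date in Tarora Prefecture, 24 October 2021, falls between 3 September 2021 and 18 February 2022, so daylight saving is in effect and Tarora Prefecture is at UTC+02:30.
02:00 UTC + 2h30m = 04:30 Tarora Prefecture.

04:30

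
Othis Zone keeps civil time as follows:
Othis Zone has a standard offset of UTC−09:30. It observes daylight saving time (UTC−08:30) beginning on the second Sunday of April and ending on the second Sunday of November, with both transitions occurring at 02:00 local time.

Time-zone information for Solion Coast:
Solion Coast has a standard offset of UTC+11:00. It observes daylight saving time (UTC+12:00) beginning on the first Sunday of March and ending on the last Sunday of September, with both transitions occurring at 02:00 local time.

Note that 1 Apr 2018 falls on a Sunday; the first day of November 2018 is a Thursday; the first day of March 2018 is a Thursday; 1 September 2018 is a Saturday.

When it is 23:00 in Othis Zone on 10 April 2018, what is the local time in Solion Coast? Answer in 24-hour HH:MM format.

1 April 2018 is a Sunday, so the first Sunday is April 1 and the second is April 8.
1 November 2018 is a Thursday, so the first Sunday is November 4 and the second is November 11.
10 April 2018 falls between 8 April and 11 November, so daylight saving is in effect and Othis Zone is at UTC−08:30.
23:00 Othis Zone + 8h30m = 07:30 UTC (rolling into the next day, 11 April 2018).
1 March 2018 is a Thursday, so the first Sunday is March 4.
1 September 2018 is a Saturday, so Sundays fall on 2, 9, 16, 23, 30; the last is September 30.
At the standard offset (UTC+11:00), 07:30 UTC + 11h = 18:30 Solion Coast standard time.
The standard-time date in Solion Coast, 11 April 2018, lies within the daylight-saving period (4 March – 30 September), so Solion Coast is on daylight time, UTC+12:00.
07:30 UTC + 12h = 19:30 Solion Coast.

19:30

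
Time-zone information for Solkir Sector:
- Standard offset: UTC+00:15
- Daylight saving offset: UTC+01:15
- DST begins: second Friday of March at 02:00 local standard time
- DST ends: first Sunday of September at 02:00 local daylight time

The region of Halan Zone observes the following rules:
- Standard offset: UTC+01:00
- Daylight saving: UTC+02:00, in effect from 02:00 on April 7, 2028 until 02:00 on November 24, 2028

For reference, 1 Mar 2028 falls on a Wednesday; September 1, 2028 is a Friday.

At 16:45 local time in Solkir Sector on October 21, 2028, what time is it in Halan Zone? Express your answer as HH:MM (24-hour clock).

18:30

1 March 2028 is a Wednesday, so the first Friday is March 3 and the second is March 10.
1 September 2028 is a Friday, so the first Sunday is September 3.
Daylight saving runs 10 March – 3 September; October 21, 2028 is outside that window, so Solkir Sector is on standard time at UTC+00:15.
16:45 Solkir Sector − 0h15m = 16:30 UTC.
At the standard offset (UTC+01:00), 16:30 UTC + 1h = 17:30 Halan Zone standard time.
The standard-time date in Halan Zone, October 21, 2028, lies within the daylight-saving period (7 April – 24 November), so Halan Zone is on daylight time, UTC+02:00.
16:30 UTC + 2h = 18:30 Halan Zone.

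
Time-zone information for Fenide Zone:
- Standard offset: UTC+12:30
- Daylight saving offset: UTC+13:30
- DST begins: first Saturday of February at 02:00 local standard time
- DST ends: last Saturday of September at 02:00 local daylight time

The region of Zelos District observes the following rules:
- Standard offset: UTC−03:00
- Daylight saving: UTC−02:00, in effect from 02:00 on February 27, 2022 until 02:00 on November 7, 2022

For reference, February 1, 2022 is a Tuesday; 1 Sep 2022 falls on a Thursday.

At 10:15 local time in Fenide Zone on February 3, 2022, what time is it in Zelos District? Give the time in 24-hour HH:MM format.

18:45

1 February 2022 is a Tuesday, so the first Saturday is February 5.
1 September 2022 is a Thursday, so Saturdays fall on 3, 10, 17, 24; the last is September 24.
February 3, 2022 does not fall between 5 February and 24 September, so daylight saving is not in effect and Fenide Zone is at UTC+12:30.
10:15 Fenide Zone − 12h30m = 21:45 UTC (rolling into the previous day, 2 February 2022).
At the standard offset (UTC−03:00), 21:45 UTC − 3h = 18:45 Zelos District standard time.
The standard-time date in Zelos District, February 2, 2022, does not fall between 27 February and 7 November, so daylight saving is not in effect and Zelos District is at UTC−03:00.
21:45 UTC − 3h = 18:45 Zelos District.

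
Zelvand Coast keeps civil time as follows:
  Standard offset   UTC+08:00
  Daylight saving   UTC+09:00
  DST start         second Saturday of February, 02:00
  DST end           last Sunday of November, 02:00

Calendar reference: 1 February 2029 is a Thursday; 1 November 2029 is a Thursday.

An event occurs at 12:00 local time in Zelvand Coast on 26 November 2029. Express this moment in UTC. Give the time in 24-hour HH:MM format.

04:00

1 February 2029 is a Thursday, so the first Saturday is February 3 and the second is February 10.
1 November 2029 is a Thursday, so Sundays fall on 4, 11, 18, 25; the last is November 25.
26 November 2029 does not fall between 10 February and 25 November, so daylight saving is not in effect and Zelvand Coast is at UTC+08:00.
12:00 local − 8h = 04:00 UTC.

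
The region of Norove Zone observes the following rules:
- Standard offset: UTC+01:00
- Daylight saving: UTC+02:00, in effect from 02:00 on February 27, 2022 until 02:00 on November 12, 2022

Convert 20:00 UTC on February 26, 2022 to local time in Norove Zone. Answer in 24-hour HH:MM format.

At the standard offset (UTC+01:00), 20:00 UTC + 1h = 21:00 Norove Zone standard time.
The standard-time date in Norove Zone, February 26, 2022, does not fall between 27 February and 12 November, so daylight saving is not in effect and Norove Zone is at UTC+01:00.
20:00 UTC + 1h = 21:00 local.

21:00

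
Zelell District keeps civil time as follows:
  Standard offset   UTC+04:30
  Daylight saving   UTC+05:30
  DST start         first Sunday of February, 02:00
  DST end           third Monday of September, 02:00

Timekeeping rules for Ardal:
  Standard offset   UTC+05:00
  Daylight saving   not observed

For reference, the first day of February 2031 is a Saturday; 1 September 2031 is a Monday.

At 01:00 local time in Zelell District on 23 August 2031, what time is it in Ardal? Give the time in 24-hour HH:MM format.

00:30

1 February 2031 is a Saturday, so the first Sunday is February 2.
1 September 2031 is a Monday, so the first Monday is September 1 and the third is September 15.
23 August 2031 falls between 2 February and 15 September, so daylight saving is in effect and Zelell District is at UTC+05:30.
01:00 Zelell District − 5h30m = 19:30 UTC (rolling into the previous day, 22 August 2031).
Ardal stays on UTC+05:00 all year.
19:30 UTC + 5h = 00:30 Ardal (rolling into the next day, 23 August 2031).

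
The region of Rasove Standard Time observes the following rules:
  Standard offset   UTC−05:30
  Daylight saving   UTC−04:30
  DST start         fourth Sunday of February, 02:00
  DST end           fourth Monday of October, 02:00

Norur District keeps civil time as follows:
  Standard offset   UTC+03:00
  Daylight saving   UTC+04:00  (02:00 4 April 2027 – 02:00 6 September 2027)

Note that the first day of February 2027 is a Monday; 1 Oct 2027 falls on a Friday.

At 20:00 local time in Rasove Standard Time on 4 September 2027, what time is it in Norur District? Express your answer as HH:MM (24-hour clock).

04:30

1 February 2027 is a Monday, so the first Sunday is February 7 and the fourth is February 28.
1 October 2027 is a Friday, so the first Monday is October 4 and the fourth is October 25.
4 September 2027 falls between 28 February and 25 October, so daylight saving is in effect and Rasove Standard Time is at UTC−04:30.
20:00 Rasove Standard Time + 4h30m = 00:30 UTC (rolling into the next day, 5 September 2027).
At the standard offset (UTC+03:00), 00:30 UTC + 3h = 03:30 Norur District standard time.
Daylight saving runs 4 April – 6 September; the standard-time date in Norur District, 5 September 2027, is inside that window, so Norur District is at UTC+04:00.
00:30 UTC + 4h = 04:30 Norur District.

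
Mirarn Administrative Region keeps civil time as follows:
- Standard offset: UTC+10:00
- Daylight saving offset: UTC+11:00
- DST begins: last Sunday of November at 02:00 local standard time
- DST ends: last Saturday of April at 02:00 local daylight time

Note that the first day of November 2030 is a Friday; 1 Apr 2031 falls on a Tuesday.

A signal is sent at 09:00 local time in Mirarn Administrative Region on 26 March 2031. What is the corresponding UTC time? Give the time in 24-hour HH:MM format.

1 November 2030 is a Friday, so Sundays fall on 3, 10, 17, 24; the last is November 24.
1 April 2031 is a Tuesday, so Saturdays fall on 5, 12, 19, 26; the last is April 26.
Daylight saving runs 24 November 2030 – 26 April 2031; 26 March 2031 is inside that window, so Mirarn Administrative Region is at UTC+11:00.
09:00 local − 11h = 22:00 UTC (rolling into the previous day, 25 March 2031).

22:00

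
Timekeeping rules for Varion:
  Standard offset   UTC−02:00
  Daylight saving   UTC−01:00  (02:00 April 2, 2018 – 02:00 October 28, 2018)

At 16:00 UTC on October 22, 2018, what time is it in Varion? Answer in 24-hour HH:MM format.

At the standard offset (UTC−02:00), 16:00 UTC − 2h = 14:00 Varion standard time.
The standard-time date in Varion, October 22, 2018, falls between 2 April and 28 October, so daylight saving is in effect and Varion is at UTC−01:00.
16:00 UTC − 1h = 15:00 local.

15:00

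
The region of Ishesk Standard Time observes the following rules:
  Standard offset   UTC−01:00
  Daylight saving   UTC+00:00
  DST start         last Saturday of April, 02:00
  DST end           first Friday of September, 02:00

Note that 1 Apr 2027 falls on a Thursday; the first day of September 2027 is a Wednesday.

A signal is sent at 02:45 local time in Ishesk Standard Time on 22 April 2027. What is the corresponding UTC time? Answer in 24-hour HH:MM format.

03:45

1 April 2027 is a Thursday, so Saturdays fall on 3, 10, 17, 24; the last is April 24.
1 September 2027 is a Wednesday, so the first Friday is September 3.
22 April 2027 does not fall between 24 April and 3 September, so daylight saving is not in effect and Ishesk Standard Time is at UTC−01:00.
02:45 local + 1h = 03:45 UTC.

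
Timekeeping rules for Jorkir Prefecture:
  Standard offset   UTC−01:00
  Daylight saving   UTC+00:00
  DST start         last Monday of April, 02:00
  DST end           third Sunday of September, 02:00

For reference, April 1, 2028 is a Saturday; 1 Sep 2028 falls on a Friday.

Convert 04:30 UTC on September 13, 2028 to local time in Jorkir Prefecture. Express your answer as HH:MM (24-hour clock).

04:30

1 April 2028 is a Saturday, so Mondays fall on 3, 10, 17, 24; the last is April 24.
1 September 2028 is a Friday, so the first Sunday is September 3 and the third is September 17.
At the standard offset (UTC−01:00), 04:30 UTC − 1h = 03:30 Jorkir Prefecture standard time.
Daylight saving runs 24 April – 17 September; the standard-time date in Jorkir Prefecture, September 13, 2028, is inside that window, so Jorkir Prefecture is at UTC+00:00.
04:30 UTC + 0h = 04:30 local.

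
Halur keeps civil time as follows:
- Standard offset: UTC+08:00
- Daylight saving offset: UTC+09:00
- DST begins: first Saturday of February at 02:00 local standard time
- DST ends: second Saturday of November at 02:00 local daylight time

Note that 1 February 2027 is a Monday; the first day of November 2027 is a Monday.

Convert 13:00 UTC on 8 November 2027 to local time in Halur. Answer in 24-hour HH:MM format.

1 February 2027 is a Monday, so the first Saturday is February 6.
1 November 2027 is a Monday, so the first Saturday is November 6 and the second is November 13.
At the standard offset (UTC+08:00), 13:00 UTC + 8h = 21:00 Halur standard time.
The standard-time date in Halur, 8 November 2027, lies within the daylight-saving period (6 February – 13 November), so Halur is on daylight time, UTC+09:00.
13:00 UTC + 9h = 22:00 local.

22:00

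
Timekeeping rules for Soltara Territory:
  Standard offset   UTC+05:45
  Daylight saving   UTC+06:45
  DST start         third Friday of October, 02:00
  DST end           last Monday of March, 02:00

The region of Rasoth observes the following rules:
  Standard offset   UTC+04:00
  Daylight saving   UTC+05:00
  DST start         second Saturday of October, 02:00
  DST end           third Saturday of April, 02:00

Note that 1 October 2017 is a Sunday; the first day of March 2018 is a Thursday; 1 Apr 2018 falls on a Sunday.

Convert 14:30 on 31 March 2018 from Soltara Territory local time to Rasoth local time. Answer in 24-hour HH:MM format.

13:45

1 October 2017 is a Sunday, so the first Friday is October 6 and the third is October 20.
1 March 2018 is a Thursday, so Mondays fall on 5, 12, 19, 26; the last is March 26.
31 March 2018 does not fall between 20 October 2017 and 26 March 2018, so daylight saving is not in effect and Soltara Territory is at UTC+05:45.
14:30 Soltara Territory − 5h45m = 08:45 UTC.
1 October 2017 is a Sunday, so the first Saturday is October 7 and the second is October 14.
1 April 2018 is a Sunday, so the first Saturday is April 7 and the third is April 21.
At the standard offset (UTC+04:00), 08:45 UTC + 4h = 12:45 Rasoth standard time.
The standard-time date in Rasoth, 31 March 2018, falls between 14 October 2017 and 21 April 2018, so daylight saving is in effect and Rasoth is at UTC+05:00.
08:45 UTC + 5h = 13:45 Rasoth.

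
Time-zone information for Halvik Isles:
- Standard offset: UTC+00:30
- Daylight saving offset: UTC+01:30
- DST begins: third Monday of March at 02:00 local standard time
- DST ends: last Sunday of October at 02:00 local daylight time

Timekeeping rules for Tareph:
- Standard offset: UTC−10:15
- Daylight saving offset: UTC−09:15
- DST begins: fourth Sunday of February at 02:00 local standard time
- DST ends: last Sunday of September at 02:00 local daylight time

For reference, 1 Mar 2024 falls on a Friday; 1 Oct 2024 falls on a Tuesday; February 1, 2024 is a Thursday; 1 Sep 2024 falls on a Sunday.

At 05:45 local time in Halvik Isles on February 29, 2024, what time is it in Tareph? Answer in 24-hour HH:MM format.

1 March 2024 is a Friday, so the first Monday is March 4 and the third is March 18.
1 October 2024 is a Tuesday, so Sundays fall on 6, 13, 20, 27; the last is October 27.
February 29, 2024 is outside the daylight-saving period (18 March – 27 October), so Halvik Isles is on standard time, UTC+00:30.
05:45 Halvik Isles − 0h30m = 05:15 UTC.
1 February 2024 is a Thursday, so the first Sunday is February 4 and the fourth is February 25.
1 September 2024 is a Sunday, so Sundays fall on 1, 8, 15, 22, 29; the last is September 29.
At the standard offset (UTC−10:15), 05:15 UTC − 10h15m = 19:00 Tareph standard time (rolling into the previous day, 28 February 2024).
The standard-time date in Tareph, February 28, 2024, lies within the daylight-saving period (25 February – 29 September), so Tareph is on daylight time, UTC−09:15.
05:15 UTC − 9h15m = 20:00 Tareph (rolling into the previous day, 28 February 2024).

20:00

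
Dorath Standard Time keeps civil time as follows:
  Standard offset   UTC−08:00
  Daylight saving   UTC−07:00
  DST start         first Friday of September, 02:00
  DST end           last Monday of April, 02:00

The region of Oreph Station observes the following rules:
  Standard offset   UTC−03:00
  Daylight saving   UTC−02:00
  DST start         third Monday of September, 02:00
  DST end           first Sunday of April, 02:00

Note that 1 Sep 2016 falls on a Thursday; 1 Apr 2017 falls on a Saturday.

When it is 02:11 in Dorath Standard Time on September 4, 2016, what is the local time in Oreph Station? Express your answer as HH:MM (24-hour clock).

06:11

1 September 2016 is a Thursday, so the first Friday is September 2.
1 April 2017 is a Saturday, so Mondays fall on 3, 10, 17, 24; the last is April 24.
Daylight saving runs 2 September 2016 – 24 April 2017; September 4, 2016 is inside that window, so Dorath Standard Time is at UTC−07:00.
02:11 Dorath Standard Time + 7h = 09:11 UTC.
1 September 2016 is a Thursday, so the first Monday is September 5 and the third is September 19.
1 April 2017 is a Saturday, so the first Sunday is April 2.
At the standard offset (UTC−03:00), 09:11 UTC − 3h = 06:11 Oreph Station standard time.
The standard-time date in Oreph Station, September 4, 2016, does not fall between 19 September 2016 and 2 April 2017, so daylight saving is not in effect and Oreph Station is at UTC−03:00.
09:11 UTC − 3h = 06:11 Oreph Station.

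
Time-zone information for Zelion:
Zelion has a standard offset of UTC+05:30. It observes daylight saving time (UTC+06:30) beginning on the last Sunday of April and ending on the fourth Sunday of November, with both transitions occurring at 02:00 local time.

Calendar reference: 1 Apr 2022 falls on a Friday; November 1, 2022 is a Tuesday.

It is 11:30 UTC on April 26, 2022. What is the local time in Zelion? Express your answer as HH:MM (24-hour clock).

1 April 2022 is a Friday, so Sundays fall on 3, 10, 17, 24; the last is April 24.
1 November 2022 is a Tuesday, so the first Sunday is November 6 and the fourth is November 27.
At the standard offset (UTC+05:30), 11:30 UTC + 5h30m = 17:00 Zelion standard time.
Daylight saving runs 24 April – 27 November; the standard-time date in Zelion, April 26, 2022, is inside that window, so Zelion is at UTC+06:30.
11:30 UTC + 6h30m = 18:00 local.

18:00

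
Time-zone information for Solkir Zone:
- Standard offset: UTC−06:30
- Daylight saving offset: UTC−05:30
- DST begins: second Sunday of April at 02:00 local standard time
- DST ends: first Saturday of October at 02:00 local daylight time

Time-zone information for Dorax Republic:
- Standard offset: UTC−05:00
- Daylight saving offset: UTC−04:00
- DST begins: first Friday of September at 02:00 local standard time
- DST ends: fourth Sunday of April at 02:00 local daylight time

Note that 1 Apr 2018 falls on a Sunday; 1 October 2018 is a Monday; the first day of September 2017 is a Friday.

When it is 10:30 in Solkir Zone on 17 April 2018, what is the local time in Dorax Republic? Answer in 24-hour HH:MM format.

12:00

1 April 2018 is a Sunday, so the first Sunday is April 1 and the second is April 8.
1 October 2018 is a Monday, so the first Saturday is October 6.
17 April 2018 lies within the daylight-saving period (8 April – 6 October), so Solkir Zone is on daylight time, UTC−05:30.
10:30 Solkir Zone + 5h30m = 16:00 UTC.
1 September 2017 is a Friday, so the first Friday is September 1.
1 April 2018 is a Sunday, so the first Sunday is April 1 and the fourth is April 22.
At the standard offset (UTC−05:00), 16:00 UTC − 5h = 11:00 Dorax Republic standard time.
The standard-time date in Dorax Republic, 17 April 2018, falls between 1 September 2017 and 22 April 2018, so daylight saving is in effect and Dorax Republic is at UTC−04:00.
16:00 UTC − 4h = 12:00 Dorax Republic.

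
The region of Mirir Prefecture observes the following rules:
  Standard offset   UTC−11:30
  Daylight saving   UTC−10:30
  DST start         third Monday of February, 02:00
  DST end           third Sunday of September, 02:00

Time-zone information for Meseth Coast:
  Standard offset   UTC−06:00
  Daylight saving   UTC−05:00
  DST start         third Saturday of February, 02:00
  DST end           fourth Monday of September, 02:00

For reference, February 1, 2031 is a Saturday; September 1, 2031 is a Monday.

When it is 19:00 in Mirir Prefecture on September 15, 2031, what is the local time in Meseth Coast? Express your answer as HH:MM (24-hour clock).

00:30

1 February 2031 is a Saturday, so the first Monday is February 3 and the third is February 17.
1 September 2031 is a Monday, so the first Sunday is September 7 and the third is September 21.
Daylight saving runs 17 February – 21 September; September 15, 2031 is inside that window, so Mirir Prefecture is at UTC−10:30.
19:00 Mirir Prefecture + 10h30m = 05:30 UTC (rolling into the next day, 16 September 2031).
1 February 2031 is a Saturday, so the first Saturday is February 1 and the third is February 15.
1 September 2031 is a Monday, so the first Monday is September 1 and the fourth is September 22.
At the standard offset (UTC−06:00), 05:30 UTC − 6h = 23:30 Meseth Coast standard time (rolling into the previous day, 15 September 2031).
The standard-time date in Meseth Coast, September 15, 2031, lies within the daylight-saving period (15 February – 22 September), so Meseth Coast is on daylight time, UTC−05:00.
05:30 UTC − 5h = 00:30 Meseth Coast.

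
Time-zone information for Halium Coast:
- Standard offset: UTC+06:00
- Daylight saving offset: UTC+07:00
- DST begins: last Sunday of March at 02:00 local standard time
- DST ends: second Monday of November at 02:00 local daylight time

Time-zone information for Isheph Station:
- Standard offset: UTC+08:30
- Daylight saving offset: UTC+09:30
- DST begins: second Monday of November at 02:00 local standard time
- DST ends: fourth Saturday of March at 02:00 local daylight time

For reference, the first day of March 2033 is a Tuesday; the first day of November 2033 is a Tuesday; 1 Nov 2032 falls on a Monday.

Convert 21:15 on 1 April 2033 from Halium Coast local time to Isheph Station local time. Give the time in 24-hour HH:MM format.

1 March 2033 is a Tuesday, so Sundays fall on 6, 13, 20, 27; the last is March 27.
1 November 2033 is a Tuesday, so the first Monday is November 7 and the second is November 14.
Daylight saving runs 27 March – 14 November; 1 April 2033 is inside that window, so Halium Coast is at UTC+07:00.
21:15 Halium Coast − 7h = 14:15 UTC.
1 November 2032 is a Monday, so the first Monday is November 1 and the second is November 8.
1 March 2033 is a Tuesday, so the first Saturday is March 5 and the fourth is March 26.
At the standard offset (UTC+08:30), 14:15 UTC + 8h30m = 22:45 Isheph Station standard time.
The standard-time date in Isheph Station, 1 April 2033, is outside the daylight-saving period (8 November 2032 – 26 March 2033), so Isheph Station is on standard time, UTC+08:30.
14:15 UTC + 8h30m = 22:45 Isheph Station.

22:45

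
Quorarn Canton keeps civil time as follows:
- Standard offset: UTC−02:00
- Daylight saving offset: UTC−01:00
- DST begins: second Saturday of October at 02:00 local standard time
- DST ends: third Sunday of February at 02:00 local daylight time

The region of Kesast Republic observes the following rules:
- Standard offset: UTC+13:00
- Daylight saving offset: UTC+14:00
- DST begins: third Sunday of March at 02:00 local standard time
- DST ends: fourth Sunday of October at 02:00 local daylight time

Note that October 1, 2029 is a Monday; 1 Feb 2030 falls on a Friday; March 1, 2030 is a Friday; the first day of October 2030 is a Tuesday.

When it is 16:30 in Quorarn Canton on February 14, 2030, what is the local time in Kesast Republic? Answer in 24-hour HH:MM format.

06:30

1 October 2029 is a Monday, so the first Saturday is October 6 and the second is October 13.
1 February 2030 is a Friday, so the first Sunday is February 3 and the third is February 17.
February 14, 2030 falls between 13 October 2029 and 17 February 2030, so daylight saving is in effect and Quorarn Canton is at UTC−01:00.
16:30 Quorarn Canton + 1h = 17:30 UTC.
1 March 2030 is a Friday, so the first Sunday is March 3 and the third is March 17.
1 October 2030 is a Tuesday, so the first Sunday is October 6 and the fourth is October 27.
At the standard offset (UTC+13:00), 17:30 UTC + 13h = 06:30 Kesast Republic standard time (rolling into the next day, 15 February 2030).
The standard-time date in Kesast Republic, February 15, 2030, does not fall between 17 March and 27 October, so daylight saving is not in effect and Kesast Republic is at UTC+13:00.
17:30 UTC + 13h = 06:30 Kesast Republic (rolling into the next day, 15 February 2030).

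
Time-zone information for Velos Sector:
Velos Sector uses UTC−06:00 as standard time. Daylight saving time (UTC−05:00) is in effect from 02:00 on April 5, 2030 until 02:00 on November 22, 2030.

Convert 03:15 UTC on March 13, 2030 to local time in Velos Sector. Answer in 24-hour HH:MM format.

At the standard offset (UTC−06:00), 03:15 UTC − 6h = 21:15 Velos Sector standard time (rolling into the previous day, 12 March 2030).
Daylight saving runs 5 April – 22 November; the standard-time date in Velos Sector, March 12, 2030, is outside that window, so Velos Sector is on standard time at UTC−06:00.
03:15 UTC − 6h = 21:15 local (rolling into the previous day, 12 March 2030).

21:15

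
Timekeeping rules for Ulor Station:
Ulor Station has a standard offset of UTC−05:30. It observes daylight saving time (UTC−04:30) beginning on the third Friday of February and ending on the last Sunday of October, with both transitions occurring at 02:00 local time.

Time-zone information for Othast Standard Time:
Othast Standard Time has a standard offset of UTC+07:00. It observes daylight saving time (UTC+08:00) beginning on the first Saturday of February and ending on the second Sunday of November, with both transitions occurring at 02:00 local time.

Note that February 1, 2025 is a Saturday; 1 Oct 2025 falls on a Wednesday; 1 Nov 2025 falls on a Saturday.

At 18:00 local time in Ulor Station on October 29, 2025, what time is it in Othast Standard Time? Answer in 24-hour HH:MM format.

07:30

1 February 2025 is a Saturday, so the first Friday is February 7 and the third is February 21.
1 October 2025 is a Wednesday, so Sundays fall on 5, 12, 19, 26; the last is October 26.
October 29, 2025 is outside the daylight-saving period (21 February – 26 October), so Ulor Station is on standard time, UTC−05:30.
18:00 Ulor Station + 5h30m = 23:30 UTC.
1 February 2025 is a Saturday, so the first Saturday is February 1.
1 November 2025 is a Saturday, so the first Sunday is November 2 and the second is November 9.
At the standard offset (UTC+07:00), 23:30 UTC + 7h = 06:30 Othast Standard Time standard time (rolling into the next day, 30 October 2025).
The standard-time date in Othast Standard Time, October 30, 2025, falls between 1 February and 9 November, so daylight saving is in effect and Othast Standard Time is at UTC+08:00.
23:30 UTC + 8h = 07:30 Othast Standard Time (rolling into the next day, 30 October 2025).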